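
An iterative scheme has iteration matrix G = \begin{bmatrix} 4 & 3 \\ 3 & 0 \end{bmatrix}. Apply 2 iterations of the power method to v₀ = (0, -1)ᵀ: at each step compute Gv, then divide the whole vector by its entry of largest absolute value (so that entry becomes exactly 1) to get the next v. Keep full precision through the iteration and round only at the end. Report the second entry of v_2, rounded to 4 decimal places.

0.7500

Gv0 = (-3.00000, 0.00000); divide by -3.00000 → v1 = (1.00000, 0.00000)
Gv1 = (4.00000, 3.00000); divide by 4.00000 → v2 = (1.00000, 0.75000)
Requested entry of v2: -9/-12 = 0.7500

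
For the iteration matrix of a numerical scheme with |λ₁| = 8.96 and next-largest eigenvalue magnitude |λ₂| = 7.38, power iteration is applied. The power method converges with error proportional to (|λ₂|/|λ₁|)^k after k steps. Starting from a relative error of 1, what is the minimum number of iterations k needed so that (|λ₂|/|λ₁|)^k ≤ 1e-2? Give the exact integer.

|λ₂/λ₁| = 7.38/8.96 = 0.82366
Need k ≥ ln(1e-2) / ln(0.82366) = -4.6052 / -0.1940 ≈ 23.738
Smallest integer k satisfying the bound: 24

24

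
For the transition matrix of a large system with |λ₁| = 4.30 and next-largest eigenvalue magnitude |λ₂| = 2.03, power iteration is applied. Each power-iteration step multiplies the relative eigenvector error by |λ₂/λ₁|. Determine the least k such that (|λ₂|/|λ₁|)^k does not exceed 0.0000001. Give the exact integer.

22

|λ₂/λ₁| = 2.03/4.30 = 0.47209
Need k ≥ ln(0.0000001) / ln(0.47209) = -16.1181 / -0.7506 ≈ 21.474
Smallest integer k satisfying the bound: 22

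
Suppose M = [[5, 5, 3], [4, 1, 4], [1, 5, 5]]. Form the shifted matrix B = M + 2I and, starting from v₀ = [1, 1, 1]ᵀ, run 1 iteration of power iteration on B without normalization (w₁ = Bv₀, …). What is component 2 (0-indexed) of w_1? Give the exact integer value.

B = M + 2I has rows (7, 5, 3); (4, 3, 4); (1, 5, 7)
w1 = Bv₀ = (15, 11, 13)
Requested component of w1: 13

13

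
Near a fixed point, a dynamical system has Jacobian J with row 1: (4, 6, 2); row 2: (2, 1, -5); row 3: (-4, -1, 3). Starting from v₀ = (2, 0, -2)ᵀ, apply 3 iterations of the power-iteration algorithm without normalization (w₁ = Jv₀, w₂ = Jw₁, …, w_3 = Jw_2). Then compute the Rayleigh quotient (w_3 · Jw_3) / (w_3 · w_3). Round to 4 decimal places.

8.0663

w1 = Jv₀ = (4·2 + 6·0 + 2·(-2); 2·2 + 1·0 + (-5)·(-2); (-4)·2 + (-1)·0 + 3·(-2)) = (4, 14, -14)
w2 = Jw1 = (4·4 + 6·14 + 2·(-14); 2·4 + 1·14 + (-5)·(-14); (-4)·4 + (-1)·14 + 3·(-14)) = (72, 92, -72)
w3 = Jw2 = (696, 596, -596)
Jw3 = (5168, 4968, -5168)
w3·Jw3 = 696·5168 + 596·4968 + (-596)·(-5168) = 9637984; w3·w3 = 696·696 + 596·596 + (-596)·(-596) = 1194848
λ ≈ 9637984/1194848 = 8.0663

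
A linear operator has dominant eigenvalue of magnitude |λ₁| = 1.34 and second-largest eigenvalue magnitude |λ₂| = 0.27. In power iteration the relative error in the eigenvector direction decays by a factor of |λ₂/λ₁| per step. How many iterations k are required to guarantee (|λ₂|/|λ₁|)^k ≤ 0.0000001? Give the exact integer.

|λ₂/λ₁| = 0.27/1.34 = 0.20149
Need k ≥ ln(0.0000001) / ln(0.20149) = -16.1181 / -1.6020 ≈ 10.061
Smallest integer k satisfying the bound: 11

11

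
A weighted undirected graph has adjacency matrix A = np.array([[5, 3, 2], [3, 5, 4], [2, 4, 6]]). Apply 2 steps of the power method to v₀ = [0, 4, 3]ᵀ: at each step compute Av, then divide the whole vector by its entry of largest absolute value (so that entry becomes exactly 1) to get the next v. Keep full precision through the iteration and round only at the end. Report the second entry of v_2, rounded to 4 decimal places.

Av0 = (18.00000, 32.00000, 34.00000); divide by 34.00000 → v1 = (0.52941, 0.94118, 1.00000)
Av1 = (7.47059, 10.29412, 10.82353); divide by 10.82353 → v2 = (0.69022, 0.95109, 1.00000)
Requested entry of v2: 350/368 = 0.9511

0.9511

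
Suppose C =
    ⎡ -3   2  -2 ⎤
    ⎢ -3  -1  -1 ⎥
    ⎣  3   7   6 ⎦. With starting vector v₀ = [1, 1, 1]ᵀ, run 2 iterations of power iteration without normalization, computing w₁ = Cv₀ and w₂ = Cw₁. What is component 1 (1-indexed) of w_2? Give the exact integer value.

w1 = Cv₀ = (-3, -5, 16)
w2 = Cw1 = (-33, -2, 52)
The requested component of w2 is -33.

-33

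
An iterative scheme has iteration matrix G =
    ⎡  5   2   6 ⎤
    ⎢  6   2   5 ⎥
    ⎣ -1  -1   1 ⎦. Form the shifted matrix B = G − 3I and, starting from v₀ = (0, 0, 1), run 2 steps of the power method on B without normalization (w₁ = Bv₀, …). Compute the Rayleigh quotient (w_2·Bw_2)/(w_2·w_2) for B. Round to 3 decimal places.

0.683

B = G − 3I has rows (2, 2, 6); (6, -1, 5); (-1, -1, -2)
w1 = Bv₀ = (2·0 + 2·0 + 6·1; 6·0 + (-1)·0 + 5·1; (-1)·0 + (-1)·0 + (-2)·1) = (6, 5, -2)
w2 = Bw1 = (2·6 + 2·5 + 6·(-2); 6·6 + (-1)·5 + 5·(-2); (-1)·6 + (-1)·5 + (-2)·(-2)) = (10, 21, -7)
Bw2 = (20, 4, -17)
w2·Bw2 = 403; w2·w2 = 590; μ ≈ 403/590 = 0.683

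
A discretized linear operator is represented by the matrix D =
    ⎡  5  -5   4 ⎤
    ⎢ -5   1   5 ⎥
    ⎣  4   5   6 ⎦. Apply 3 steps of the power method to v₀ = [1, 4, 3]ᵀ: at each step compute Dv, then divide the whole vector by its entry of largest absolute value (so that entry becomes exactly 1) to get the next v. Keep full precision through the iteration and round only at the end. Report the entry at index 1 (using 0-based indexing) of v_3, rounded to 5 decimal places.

Dv0 = (-3.000000, 14.000000, 42.000000); divide by 42.000000 → v1 = (-0.071429, 0.333333, 1.000000)
Dv1 = (1.976190, 5.690476, 7.380952); divide by 7.380952 → v2 = (0.267742, 0.770968, 1.000000)
Dv2 = (1.483871, 4.432258, 10.925806); divide by 10.925806 → v3 = (0.135813, 0.405669, 1.000000)
Requested entry of v3: 1374/3387 = 0.40567

0.40567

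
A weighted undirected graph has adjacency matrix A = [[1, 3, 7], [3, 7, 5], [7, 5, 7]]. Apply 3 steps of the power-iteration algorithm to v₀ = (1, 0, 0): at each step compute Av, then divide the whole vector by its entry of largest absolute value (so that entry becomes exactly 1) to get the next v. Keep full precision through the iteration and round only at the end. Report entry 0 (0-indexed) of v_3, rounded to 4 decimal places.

0.6083

Av0 = (1.00000, 3.00000, 7.00000); divide by 7.00000 → v1 = (0.14286, 0.42857, 1.00000)
Av1 = (8.42857, 8.42857, 10.14286); divide by 10.14286 → v2 = (0.83099, 0.83099, 1.00000)
Av2 = (10.32394, 13.30986, 16.97183); divide by 16.97183 → v3 = (0.60830, 0.78423, 1.00000)
Requested entry of v3: 733/1205 = 0.6083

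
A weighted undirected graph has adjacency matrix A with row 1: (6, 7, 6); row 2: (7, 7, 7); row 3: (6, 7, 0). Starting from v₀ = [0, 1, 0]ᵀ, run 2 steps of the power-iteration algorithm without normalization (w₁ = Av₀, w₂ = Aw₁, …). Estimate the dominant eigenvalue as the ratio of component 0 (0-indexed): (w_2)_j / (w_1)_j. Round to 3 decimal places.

19.000

w1 = Av₀ = (7, 7, 7)
w2 = Aw1 = (133, 147, 91)
Ratio at component: 133 / 7 = 19.000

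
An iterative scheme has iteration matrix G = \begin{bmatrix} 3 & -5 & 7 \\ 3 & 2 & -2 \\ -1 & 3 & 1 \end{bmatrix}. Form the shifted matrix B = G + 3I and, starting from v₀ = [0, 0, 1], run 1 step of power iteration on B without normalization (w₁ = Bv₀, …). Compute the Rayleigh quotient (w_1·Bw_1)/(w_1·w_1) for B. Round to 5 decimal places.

8.20290

B = G + 3I has rows (6, -5, 7); (3, 5, -2); (-1, 3, 4)
w1 = Bv₀ = (6·0 + (-5)·0 + 7·1; 3·0 + 5·0 + (-2)·1; (-1)·0 + 3·0 + 4·1) = (7, -2, 4)
Bw1 = (80, 3, 3)
w1·Bw1 = 566; w1·w1 = 69; μ ≈ 566/69 = 8.20290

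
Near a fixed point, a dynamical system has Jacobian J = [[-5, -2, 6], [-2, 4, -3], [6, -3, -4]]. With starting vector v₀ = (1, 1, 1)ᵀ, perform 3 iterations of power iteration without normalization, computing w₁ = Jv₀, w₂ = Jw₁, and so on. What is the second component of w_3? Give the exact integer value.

-1

w1 = Jv₀ = ((-5)·1 + (-2)·1 + 6·1; (-2)·1 + 4·1 + (-3)·1; 6·1 + (-3)·1 + (-4)·1) = (-1, -1, -1)
w2 = Jw1 = ((-5)·(-1) + (-2)·(-1) + 6·(-1); (-2)·(-1) + 4·(-1) + (-3)·(-1); 6·(-1) + (-3)·(-1) + (-4)·(-1)) = (1, 1, 1)
w3 = Jw2 = (-1, -1, -1)
The requested component of w3 is -1.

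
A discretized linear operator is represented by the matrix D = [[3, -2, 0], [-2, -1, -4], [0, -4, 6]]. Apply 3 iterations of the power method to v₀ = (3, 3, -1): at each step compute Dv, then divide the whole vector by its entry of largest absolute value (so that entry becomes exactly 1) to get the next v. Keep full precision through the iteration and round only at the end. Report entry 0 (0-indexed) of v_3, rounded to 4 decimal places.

Dv0 = (3.00000, -5.00000, -18.00000); divide by -18.00000 → v1 = (-0.16667, 0.27778, 1.00000)
Dv1 = (-1.05556, -3.94444, 4.88889); divide by 4.88889 → v2 = (-0.21591, -0.80682, 1.00000)
Dv2 = (0.96591, -2.76136, 9.22727); divide by 9.22727 → v3 = (0.10468, -0.29926, 1.00000)
Requested entry of v3: -85/-812 = 0.1047

0.1047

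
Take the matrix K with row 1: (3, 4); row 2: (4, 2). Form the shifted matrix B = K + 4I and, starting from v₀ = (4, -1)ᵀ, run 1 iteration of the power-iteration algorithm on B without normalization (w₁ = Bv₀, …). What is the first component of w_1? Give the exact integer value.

B = K + 4I has rows (7, 4); (4, 6)
w1 = Bv₀ = (24, 10)
Requested component of w1: 24

24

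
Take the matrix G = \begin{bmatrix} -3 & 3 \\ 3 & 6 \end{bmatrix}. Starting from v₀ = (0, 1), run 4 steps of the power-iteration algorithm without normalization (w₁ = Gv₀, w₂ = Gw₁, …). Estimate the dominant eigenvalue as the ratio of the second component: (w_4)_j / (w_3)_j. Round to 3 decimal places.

λ ≈ 7.091

w1 = Gv₀ = (3, 6)
w2 = Gw1 = (9, 45)
w3 = Gw2 = (108, 297)
w4 = Gw3 = (567, 2106)
Ratio at component: 2106 / 297 = 7.091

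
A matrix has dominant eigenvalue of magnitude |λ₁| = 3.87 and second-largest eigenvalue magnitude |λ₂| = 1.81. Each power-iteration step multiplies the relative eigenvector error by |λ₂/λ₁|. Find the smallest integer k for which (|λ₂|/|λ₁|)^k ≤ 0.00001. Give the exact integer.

|λ₂/λ₁| = 1.81/3.87 = 0.46770
Need k ≥ ln(0.00001) / ln(0.46770) = -11.5129 / -0.7599 ≈ 15.150
Smallest integer k satisfying the bound: 16

16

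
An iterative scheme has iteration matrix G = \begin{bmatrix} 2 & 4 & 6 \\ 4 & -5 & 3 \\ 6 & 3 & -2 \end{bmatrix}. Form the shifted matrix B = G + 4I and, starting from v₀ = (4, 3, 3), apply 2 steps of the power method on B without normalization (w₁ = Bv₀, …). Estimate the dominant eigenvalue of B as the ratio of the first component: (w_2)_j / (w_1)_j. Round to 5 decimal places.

11.96296

B = G + 4I has rows (6, 4, 6); (4, -1, 3); (6, 3, 2)
w1 = Bv₀ = (54, 22, 39)
w2 = Bw1 = (646, 311, 468)
Ratio: 646/54 = 11.96296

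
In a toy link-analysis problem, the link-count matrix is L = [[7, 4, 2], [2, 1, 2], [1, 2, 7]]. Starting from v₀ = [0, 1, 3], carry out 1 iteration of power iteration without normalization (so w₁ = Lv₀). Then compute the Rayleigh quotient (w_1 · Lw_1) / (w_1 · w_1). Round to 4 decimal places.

w1 = Lv₀ = (7·0 + 4·1 + 2·3; 2·0 + 1·1 + 2·3; 1·0 + 2·1 + 7·3) = (10, 7, 23)
Lw1 = (144, 73, 185)
w1·Lw1 = 10·144 + 7·73 + 23·185 = 6206; w1·w1 = 10·10 + 7·7 + 23·23 = 678
λ ≈ 6206/678 = 9.1534

9.1534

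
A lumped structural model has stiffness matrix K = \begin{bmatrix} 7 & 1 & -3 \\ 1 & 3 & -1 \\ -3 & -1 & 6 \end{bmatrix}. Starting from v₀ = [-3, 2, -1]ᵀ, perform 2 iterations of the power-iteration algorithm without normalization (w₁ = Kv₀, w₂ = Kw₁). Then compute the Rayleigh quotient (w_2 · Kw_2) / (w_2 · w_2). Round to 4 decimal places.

w1 = Kv₀ = (7·(-3) + 1·2 + (-3)·(-1); 1·(-3) + 3·2 + (-1)·(-1); (-3)·(-3) + (-1)·2 + 6·(-1)) = (-16, 4, 1)
w2 = Kw1 = (7·(-16) + 1·4 + (-3)·1; 1·(-16) + 3·4 + (-1)·1; (-3)·(-16) + (-1)·4 + 6·1) = (-111, -5, 50)
Kw2 = (-932, -176, 638)
w2·Kw2 = (-111)·(-932) + (-5)·(-176) + 50·638 = 136232; w2·w2 = (-111)·(-111) + (-5)·(-5) + 50·50 = 14846
λ ≈ 136232/14846 = 9.1763

9.1763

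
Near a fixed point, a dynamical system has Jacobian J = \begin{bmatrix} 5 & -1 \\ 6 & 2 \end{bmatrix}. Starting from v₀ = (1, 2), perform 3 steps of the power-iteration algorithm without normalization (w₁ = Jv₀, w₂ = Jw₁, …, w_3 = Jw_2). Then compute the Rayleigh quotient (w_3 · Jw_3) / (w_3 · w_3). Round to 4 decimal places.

1.4403

w1 = Jv₀ = (5·1 + (-1)·2; 6·1 + 2·2) = (3, 10)
w2 = Jw1 = (5·3 + (-1)·10; 6·3 + 2·10) = (5, 38)
w3 = Jw2 = (-13, 106)
Jw3 = (-171, 134)
w3·Jw3 = (-13)·(-171) + 106·134 = 16427; w3·w3 = (-13)·(-13) + 106·106 = 11405
λ ≈ 16427/11405 = 1.4403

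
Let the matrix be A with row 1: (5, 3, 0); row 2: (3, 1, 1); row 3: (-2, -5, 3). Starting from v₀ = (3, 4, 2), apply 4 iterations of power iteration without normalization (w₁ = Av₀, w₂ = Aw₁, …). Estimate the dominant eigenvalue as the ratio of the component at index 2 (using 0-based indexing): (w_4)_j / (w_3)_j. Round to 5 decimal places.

λ ≈ 6.35960

w1 = Av₀ = (5·3 + 3·4 + 0·2; 3·3 + 1·4 + 1·2; (-2)·3 + (-5)·4 + 3·2) = (27, 15, -20)
w2 = Aw1 = (5·27 + 3·15 + 0·(-20); 3·27 + 1·15 + 1·(-20); (-2)·27 + (-5)·15 + 3·(-20)) = (180, 76, -189)
w3 = Aw2 = (1128, 427, -1307)
w4 = Aw3 = (6921, 2504, -8312)
Ratio at component: -8312 / -1307 = 6.35960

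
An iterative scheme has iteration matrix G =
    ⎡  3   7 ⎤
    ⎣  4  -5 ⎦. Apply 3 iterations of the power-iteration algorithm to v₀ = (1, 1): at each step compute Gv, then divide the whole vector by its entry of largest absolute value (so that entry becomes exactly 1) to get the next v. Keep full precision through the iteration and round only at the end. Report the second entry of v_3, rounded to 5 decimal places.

-0.34635

Gv0 = (10.000000, -1.000000); divide by 10.000000 → v1 = (1.000000, -0.100000)
Gv1 = (2.300000, 4.500000); divide by 4.500000 → v2 = (0.511111, 1.000000)
Gv2 = (8.533333, -2.955556); divide by 8.533333 → v3 = (1.000000, -0.346354)
Requested entry of v3: -133/384 = -0.34635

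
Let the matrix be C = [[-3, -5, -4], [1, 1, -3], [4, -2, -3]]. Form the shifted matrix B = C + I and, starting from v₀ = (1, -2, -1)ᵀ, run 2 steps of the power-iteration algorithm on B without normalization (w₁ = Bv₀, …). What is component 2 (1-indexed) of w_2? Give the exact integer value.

B = C + I has rows (-2, -5, -4); (1, 2, -3); (4, -2, -2)
w1 = Bv₀ = ((-2)·1 + (-5)·(-2) + (-4)·(-1); 1·1 + 2·(-2) + (-3)·(-1); 4·1 + (-2)·(-2) + (-2)·(-1)) = (12, 0, 10)
w2 = Bw1 = ((-2)·12 + (-5)·0 + (-4)·10; 1·12 + 2·0 + (-3)·10; 4·12 + (-2)·0 + (-2)·10) = (-64, -18, 28)
Requested component of w2: -18

-18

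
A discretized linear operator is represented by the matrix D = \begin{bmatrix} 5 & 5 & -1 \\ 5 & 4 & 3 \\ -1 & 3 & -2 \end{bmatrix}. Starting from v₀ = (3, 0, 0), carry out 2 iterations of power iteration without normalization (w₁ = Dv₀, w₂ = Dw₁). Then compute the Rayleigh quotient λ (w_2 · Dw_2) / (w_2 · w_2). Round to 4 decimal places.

λ ≈ 9.5349

w1 = Dv₀ = (5·3 + 5·0 + (-1)·0; 5·3 + 4·0 + 3·0; (-1)·3 + 3·0 + (-2)·0) = (15, 15, -3)
w2 = Dw1 = (5·15 + 5·15 + (-1)·(-3); 5·15 + 4·15 + 3·(-3); (-1)·15 + 3·15 + (-2)·(-3)) = (153, 126, 36)
Dw2 = (1359, 1377, 153)
w2·Dw2 = 153·1359 + 126·1377 + 36·153 = 386937; w2·w2 = 153·153 + 126·126 + 36·36 = 40581
λ ≈ 386937/40581 = 9.5349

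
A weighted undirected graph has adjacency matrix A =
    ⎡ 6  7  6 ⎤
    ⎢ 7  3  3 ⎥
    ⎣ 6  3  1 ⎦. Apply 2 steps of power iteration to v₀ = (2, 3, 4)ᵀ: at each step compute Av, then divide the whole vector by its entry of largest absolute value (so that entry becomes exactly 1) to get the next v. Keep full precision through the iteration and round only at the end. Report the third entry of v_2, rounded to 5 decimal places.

Av0 = (57.000000, 35.000000, 25.000000); divide by 57.000000 → v1 = (1.000000, 0.614035, 0.438596)
Av1 = (12.929825, 10.157895, 8.280702); divide by 12.929825 → v2 = (1.000000, 0.785617, 0.640434)
Requested entry of v2: 472/737 = 0.64043

0.64043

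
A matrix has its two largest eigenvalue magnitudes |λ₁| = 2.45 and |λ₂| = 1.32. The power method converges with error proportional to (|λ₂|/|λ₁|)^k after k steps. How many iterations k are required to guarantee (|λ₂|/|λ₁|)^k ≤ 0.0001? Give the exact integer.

15

|λ₂/λ₁| = 1.32/2.45 = 0.53878
Need k ≥ ln(0.0001) / ln(0.53878) = -9.2103 / -0.6185 ≈ 14.892
Smallest integer k satisfying the bound: 15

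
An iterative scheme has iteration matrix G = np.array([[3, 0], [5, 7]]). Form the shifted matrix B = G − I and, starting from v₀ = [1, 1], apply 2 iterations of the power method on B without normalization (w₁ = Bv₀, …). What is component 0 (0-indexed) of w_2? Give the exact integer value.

B = G − I has rows (2, 0); (5, 6)
w1 = Bv₀ = (2·1 + 0·1; 5·1 + 6·1) = (2, 11)
w2 = Bw1 = (2·2 + 0·11; 5·2 + 6·11) = (4, 76)
Requested component of w2: 4

4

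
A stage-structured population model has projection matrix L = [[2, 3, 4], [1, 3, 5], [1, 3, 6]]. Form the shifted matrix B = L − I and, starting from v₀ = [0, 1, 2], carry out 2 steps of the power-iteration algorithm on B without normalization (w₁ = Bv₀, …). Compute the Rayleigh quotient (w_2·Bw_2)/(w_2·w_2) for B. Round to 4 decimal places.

μ ≈ 8.5689

B = L − I has rows (1, 3, 4); (1, 2, 5); (1, 3, 5)
w1 = Bv₀ = (11, 12, 13)
w2 = Bw1 = (99, 100, 112)
Bw2 = (847, 859, 959)
w2·Bw2 = 277161; w2·w2 = 32345; μ ≈ 277161/32345 = 8.5689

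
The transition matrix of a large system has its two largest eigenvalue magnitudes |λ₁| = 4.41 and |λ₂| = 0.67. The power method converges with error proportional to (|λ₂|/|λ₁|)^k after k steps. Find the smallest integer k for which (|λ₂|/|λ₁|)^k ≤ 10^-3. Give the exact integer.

4

|λ₂/λ₁| = 0.67/4.41 = 0.15193
Need k ≥ ln(10^-3) / ln(0.15193) = -6.9078 / -1.8844 ≈ 3.666
Smallest integer k satisfying the bound: 4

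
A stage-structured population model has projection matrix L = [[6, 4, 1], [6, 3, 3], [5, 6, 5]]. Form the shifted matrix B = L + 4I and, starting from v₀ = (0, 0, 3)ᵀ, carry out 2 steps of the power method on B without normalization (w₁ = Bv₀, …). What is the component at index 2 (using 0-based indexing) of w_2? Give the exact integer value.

B = L + 4I has rows (10, 4, 1); (6, 7, 3); (5, 6, 9)
w1 = Bv₀ = (3, 9, 27)
w2 = Bw1 = (93, 162, 312)
Requested component of w2: 312

312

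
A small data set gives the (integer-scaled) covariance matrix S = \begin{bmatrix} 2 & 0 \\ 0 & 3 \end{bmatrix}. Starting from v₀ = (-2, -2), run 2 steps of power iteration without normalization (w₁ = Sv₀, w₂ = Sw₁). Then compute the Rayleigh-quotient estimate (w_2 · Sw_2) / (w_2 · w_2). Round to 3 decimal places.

λ ≈ 2.835

w1 = Sv₀ = (2·(-2) + 0·(-2); 0·(-2) + 3·(-2)) = (-4, -6)
w2 = Sw1 = (2·(-4) + 0·(-6); 0·(-4) + 3·(-6)) = (-8, -18)
Sw2 = (-16, -54)
w2·Sw2 = (-8)·(-16) + (-18)·(-54) = 1100; w2·w2 = (-8)·(-8) + (-18)·(-18) = 388
λ ≈ 1100/388 = 2.835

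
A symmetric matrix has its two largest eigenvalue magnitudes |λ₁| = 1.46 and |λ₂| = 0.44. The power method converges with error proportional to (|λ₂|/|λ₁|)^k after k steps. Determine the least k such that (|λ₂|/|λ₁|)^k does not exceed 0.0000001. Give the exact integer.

|λ₂/λ₁| = 0.44/1.46 = 0.30137
Need k ≥ ln(0.0000001) / ln(0.30137) = -16.1181 / -1.1994 ≈ 13.438
Smallest integer k satisfying the bound: 14

14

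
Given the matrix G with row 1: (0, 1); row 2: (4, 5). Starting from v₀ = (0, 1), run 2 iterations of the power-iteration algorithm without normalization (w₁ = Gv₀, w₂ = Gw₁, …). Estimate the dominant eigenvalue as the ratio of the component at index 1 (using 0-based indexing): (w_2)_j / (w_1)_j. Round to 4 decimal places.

λ ≈ 5.8000

w1 = Gv₀ = (0·0 + 1·1; 4·0 + 5·1) = (1, 5)
w2 = Gw1 = (0·1 + 1·5; 4·1 + 5·5) = (5, 29)
Ratio at component: 29 / 5 = 5.8000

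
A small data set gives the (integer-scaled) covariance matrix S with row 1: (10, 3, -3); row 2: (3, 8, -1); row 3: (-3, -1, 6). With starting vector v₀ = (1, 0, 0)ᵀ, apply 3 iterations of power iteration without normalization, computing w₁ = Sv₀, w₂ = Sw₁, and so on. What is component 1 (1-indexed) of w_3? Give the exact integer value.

1504

w1 = Sv₀ = (10·1 + 3·0 + (-3)·0; 3·1 + 8·0 + (-1)·0; (-3)·1 + (-1)·0 + 6·0) = (10, 3, -3)
w2 = Sw1 = (10·10 + 3·3 + (-3)·(-3); 3·10 + 8·3 + (-1)·(-3); (-3)·10 + (-1)·3 + 6·(-3)) = (118, 57, -51)
w3 = Sw2 = (1504, 861, -717)
The requested component of w3 is 1504.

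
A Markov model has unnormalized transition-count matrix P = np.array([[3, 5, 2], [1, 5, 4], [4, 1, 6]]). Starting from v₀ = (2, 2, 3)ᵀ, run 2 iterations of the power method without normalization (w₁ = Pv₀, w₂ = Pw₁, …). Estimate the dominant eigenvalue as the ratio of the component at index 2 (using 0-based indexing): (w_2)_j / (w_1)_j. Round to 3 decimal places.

w1 = Pv₀ = (3·2 + 5·2 + 2·3; 1·2 + 5·2 + 4·3; 4·2 + 1·2 + 6·3) = (22, 24, 28)
w2 = Pw1 = (3·22 + 5·24 + 2·28; 1·22 + 5·24 + 4·28; 4·22 + 1·24 + 6·28) = (242, 254, 280)
Ratio at component: 280 / 28 = 10.000

10.000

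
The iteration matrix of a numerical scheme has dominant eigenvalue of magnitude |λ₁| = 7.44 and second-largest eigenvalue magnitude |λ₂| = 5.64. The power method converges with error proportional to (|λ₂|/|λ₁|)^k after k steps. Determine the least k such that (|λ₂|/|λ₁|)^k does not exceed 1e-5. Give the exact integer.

|λ₂/λ₁| = 5.64/7.44 = 0.75806
Need k ≥ ln(1e-5) / ln(0.75806) = -11.5129 / -0.2770 ≈ 41.565
Smallest integer k satisfying the bound: 42

42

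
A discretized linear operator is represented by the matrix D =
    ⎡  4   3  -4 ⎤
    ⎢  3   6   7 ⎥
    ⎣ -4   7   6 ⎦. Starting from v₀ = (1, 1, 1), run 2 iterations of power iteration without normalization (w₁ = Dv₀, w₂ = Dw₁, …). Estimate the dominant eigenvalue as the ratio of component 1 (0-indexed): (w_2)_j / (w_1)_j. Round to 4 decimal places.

w1 = Dv₀ = (4·1 + 3·1 + (-4)·1; 3·1 + 6·1 + 7·1; (-4)·1 + 7·1 + 6·1) = (3, 16, 9)
w2 = Dw1 = (4·3 + 3·16 + (-4)·9; 3·3 + 6·16 + 7·9; (-4)·3 + 7·16 + 6·9) = (24, 168, 154)
Ratio at component: 168 / 16 = 10.5000

10.5000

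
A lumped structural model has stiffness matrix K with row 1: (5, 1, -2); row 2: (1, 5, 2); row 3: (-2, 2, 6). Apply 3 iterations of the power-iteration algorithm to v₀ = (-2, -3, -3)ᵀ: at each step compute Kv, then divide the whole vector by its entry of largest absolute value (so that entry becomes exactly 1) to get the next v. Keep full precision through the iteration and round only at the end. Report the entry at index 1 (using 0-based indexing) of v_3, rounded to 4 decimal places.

0.9433

Kv0 = (-7.00000, -23.00000, -20.00000); divide by -23.00000 → v1 = (0.30435, 1.00000, 0.86957)
Kv1 = (0.78261, 7.04348, 6.60870); divide by 7.04348 → v2 = (0.11111, 1.00000, 0.93827)
Kv2 = (-0.32099, 6.98765, 7.40741); divide by 7.40741 → v3 = (-0.04333, 0.94333, 1.00000)
Requested entry of v3: -1132/-1200 = 0.9433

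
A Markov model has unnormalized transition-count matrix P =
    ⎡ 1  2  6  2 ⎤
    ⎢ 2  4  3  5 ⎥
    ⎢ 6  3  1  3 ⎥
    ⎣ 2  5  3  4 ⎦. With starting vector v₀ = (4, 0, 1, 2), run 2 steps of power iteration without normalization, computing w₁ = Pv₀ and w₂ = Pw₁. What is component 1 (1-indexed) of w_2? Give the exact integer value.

280

w1 = Pv₀ = (1·4 + 2·0 + 6·1 + 2·2; 2·4 + 4·0 + 3·1 + 5·2; 6·4 + 3·0 + 1·1 + 3·2; 2·4 + 5·0 + 3·1 + 4·2) = (14, 21, 31, 19)
w2 = Pw1 = (1·14 + 2·21 + 6·31 + 2·19; 2·14 + 4·21 + 3·31 + 5·19; 6·14 + 3·21 + 1·31 + 3·19; 2·14 + 5·21 + 3·31 + 4·19) = (280, 300, 235, 302)
The requested component of w2 is 280.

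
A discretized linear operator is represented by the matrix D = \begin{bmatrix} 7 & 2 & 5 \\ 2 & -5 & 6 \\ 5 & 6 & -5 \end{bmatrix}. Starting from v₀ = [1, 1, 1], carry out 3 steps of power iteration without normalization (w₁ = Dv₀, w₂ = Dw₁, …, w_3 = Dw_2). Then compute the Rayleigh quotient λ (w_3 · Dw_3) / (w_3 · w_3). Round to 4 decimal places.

w1 = Dv₀ = (14, 3, 6)
w2 = Dw1 = (134, 49, 58)
w3 = Dw2 = (1326, 371, 674)
Dw3 = (13394, 4841, 5486)
w3·Dw3 = 1326·13394 + 371·4841 + 674·5486 = 23254019; w3·w3 = 1326·1326 + 371·371 + 674·674 = 2350193
λ ≈ 23254019/2350193 = 9.8945

λ ≈ 9.8945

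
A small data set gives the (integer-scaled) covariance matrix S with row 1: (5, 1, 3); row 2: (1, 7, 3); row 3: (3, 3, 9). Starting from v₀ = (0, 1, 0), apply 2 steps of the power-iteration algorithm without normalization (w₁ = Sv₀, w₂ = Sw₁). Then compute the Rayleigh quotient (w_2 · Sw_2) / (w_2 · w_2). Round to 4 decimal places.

λ ≈ 11.7950

w1 = Sv₀ = (5·0 + 1·1 + 3·0; 1·0 + 7·1 + 3·0; 3·0 + 3·1 + 9·0) = (1, 7, 3)
w2 = Sw1 = (5·1 + 1·7 + 3·3; 1·1 + 7·7 + 3·3; 3·1 + 3·7 + 9·3) = (21, 59, 51)
Sw2 = (317, 587, 699)
w2·Sw2 = 21·317 + 59·587 + 51·699 = 76939; w2·w2 = 21·21 + 59·59 + 51·51 = 6523
λ ≈ 76939/6523 = 11.7950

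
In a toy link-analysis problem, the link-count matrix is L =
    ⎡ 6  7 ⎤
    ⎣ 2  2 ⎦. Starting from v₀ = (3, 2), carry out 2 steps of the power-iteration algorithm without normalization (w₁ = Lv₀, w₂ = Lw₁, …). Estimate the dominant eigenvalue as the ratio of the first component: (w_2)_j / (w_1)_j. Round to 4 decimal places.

w1 = Lv₀ = (6·3 + 7·2; 2·3 + 2·2) = (32, 10)
w2 = Lw1 = (6·32 + 7·10; 2·32 + 2·10) = (262, 84)
Ratio at component: 262 / 32 = 8.1875

λ ≈ 8.1875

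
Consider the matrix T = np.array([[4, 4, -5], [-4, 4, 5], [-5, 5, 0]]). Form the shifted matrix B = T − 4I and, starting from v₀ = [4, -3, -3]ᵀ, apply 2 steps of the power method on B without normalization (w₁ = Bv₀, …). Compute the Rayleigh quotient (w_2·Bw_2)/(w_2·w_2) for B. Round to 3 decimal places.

B = T − 4I has rows (0, 4, -5); (-4, 0, 5); (-5, 5, -4)
w1 = Bv₀ = (3, -31, -23)
w2 = Bw1 = (-9, -127, -78)
Bw2 = (-118, -354, -278)
w2·Bw2 = 67704; w2·w2 = 22294; μ ≈ 67704/22294 = 3.037

μ ≈ 3.037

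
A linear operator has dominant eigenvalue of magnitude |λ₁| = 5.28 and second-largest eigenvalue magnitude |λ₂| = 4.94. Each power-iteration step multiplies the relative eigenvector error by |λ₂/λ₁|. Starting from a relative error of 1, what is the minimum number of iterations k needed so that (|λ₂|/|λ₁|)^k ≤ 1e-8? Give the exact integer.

277

|λ₂/λ₁| = 4.94/5.28 = 0.93561
Need k ≥ ln(1e-8) / ln(0.93561) = -18.4207 / -0.0666 ≈ 276.750
Smallest integer k satisfying the bound: 277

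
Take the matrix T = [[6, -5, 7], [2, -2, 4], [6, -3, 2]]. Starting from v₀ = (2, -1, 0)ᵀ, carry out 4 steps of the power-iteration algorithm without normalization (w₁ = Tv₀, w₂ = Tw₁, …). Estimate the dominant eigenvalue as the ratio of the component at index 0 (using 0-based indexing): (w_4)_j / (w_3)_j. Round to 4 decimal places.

w1 = Tv₀ = (17, 6, 15)
w2 = Tw1 = (177, 82, 114)
w3 = Tw2 = (1450, 646, 1044)
w4 = Tw3 = (12778, 5784, 8850)
Ratio at component: 12778 / 1450 = 8.8124

8.8124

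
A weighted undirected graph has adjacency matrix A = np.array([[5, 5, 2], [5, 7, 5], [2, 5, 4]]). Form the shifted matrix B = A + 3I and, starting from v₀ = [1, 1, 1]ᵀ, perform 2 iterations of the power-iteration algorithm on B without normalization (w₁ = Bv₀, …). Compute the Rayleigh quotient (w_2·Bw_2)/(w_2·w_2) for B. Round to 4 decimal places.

B = A + 3I has rows (8, 5, 2); (5, 10, 5); (2, 5, 7)
w1 = Bv₀ = (8·1 + 5·1 + 2·1; 5·1 + 10·1 + 5·1; 2·1 + 5·1 + 7·1) = (15, 20, 14)
w2 = Bw1 = (8·15 + 5·20 + 2·14; 5·15 + 10·20 + 5·14; 2·15 + 5·20 + 7·14) = (248, 345, 228)
Bw2 = (4165, 5830, 3817)
w2·Bw2 = 3914546; w2·w2 = 232513; μ ≈ 3914546/232513 = 16.8358

16.8358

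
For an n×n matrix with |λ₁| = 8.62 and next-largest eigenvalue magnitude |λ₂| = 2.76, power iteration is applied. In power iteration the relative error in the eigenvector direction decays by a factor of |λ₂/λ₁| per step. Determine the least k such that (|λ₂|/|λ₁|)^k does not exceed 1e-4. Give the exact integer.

9

|λ₂/λ₁| = 2.76/8.62 = 0.32019
Need k ≥ ln(1e-4) / ln(0.32019) = -9.2103 / -1.1389 ≈ 8.087
Smallest integer k satisfying the bound: 9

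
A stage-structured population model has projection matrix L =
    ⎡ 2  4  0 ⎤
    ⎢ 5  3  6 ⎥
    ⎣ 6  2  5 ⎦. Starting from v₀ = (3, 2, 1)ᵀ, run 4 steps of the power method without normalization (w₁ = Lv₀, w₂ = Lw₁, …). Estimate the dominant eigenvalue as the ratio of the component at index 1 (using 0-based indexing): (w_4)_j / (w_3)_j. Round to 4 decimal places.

10.5106

w1 = Lv₀ = (14, 27, 27)
w2 = Lw1 = (136, 313, 273)
w3 = Lw2 = (1524, 3257, 2807)
w4 = Lw3 = (16076, 34233, 29693)
Ratio at component: 34233 / 3257 = 10.5106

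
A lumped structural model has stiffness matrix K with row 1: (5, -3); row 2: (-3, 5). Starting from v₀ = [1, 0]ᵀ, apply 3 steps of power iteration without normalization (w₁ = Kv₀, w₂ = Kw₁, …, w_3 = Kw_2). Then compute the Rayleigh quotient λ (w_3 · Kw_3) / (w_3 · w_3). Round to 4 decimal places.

7.9985

w1 = Kv₀ = (5, -3)
w2 = Kw1 = (34, -30)
w3 = Kw2 = (260, -252)
Kw3 = (2056, -2040)
w3·Kw3 = 260·2056 + (-252)·(-2040) = 1048640; w3·w3 = 260·260 + (-252)·(-252) = 131104
λ ≈ 1048640/131104 = 7.9985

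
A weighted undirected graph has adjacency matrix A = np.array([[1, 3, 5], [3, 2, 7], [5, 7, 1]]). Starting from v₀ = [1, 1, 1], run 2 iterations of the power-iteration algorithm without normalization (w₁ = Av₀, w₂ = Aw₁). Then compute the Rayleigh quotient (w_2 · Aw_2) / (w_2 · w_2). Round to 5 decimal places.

w1 = Av₀ = (1·1 + 3·1 + 5·1; 3·1 + 2·1 + 7·1; 5·1 + 7·1 + 1·1) = (9, 12, 13)
w2 = Aw1 = (1·9 + 3·12 + 5·13; 3·9 + 2·12 + 7·13; 5·9 + 7·12 + 1·13) = (110, 142, 142)
Aw2 = (1246, 1608, 1686)
w2·Aw2 = 110·1246 + 142·1608 + 142·1686 = 604808; w2·w2 = 110·110 + 142·142 + 142·142 = 52428
λ ≈ 604808/52428 = 11.53597

λ ≈ 11.53597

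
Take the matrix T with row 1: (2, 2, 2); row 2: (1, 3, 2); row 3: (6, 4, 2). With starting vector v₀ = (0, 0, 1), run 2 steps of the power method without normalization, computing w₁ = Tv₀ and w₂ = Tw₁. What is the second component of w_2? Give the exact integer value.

w1 = Tv₀ = (2, 2, 2)
w2 = Tw1 = (12, 12, 24)
The requested component of w2 is 12.

12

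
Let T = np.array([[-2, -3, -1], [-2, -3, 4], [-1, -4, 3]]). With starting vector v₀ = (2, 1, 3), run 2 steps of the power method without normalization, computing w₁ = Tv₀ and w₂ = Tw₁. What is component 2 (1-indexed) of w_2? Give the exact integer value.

w1 = Tv₀ = (-10, 5, 3)
w2 = Tw1 = (2, 17, -1)
The requested component of w2 is 17.

17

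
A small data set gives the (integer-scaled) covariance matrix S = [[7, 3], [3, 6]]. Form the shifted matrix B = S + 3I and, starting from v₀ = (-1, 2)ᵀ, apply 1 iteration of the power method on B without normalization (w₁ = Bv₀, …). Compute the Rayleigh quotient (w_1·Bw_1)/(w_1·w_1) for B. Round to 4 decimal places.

μ ≈ 7.5726

B = S + 3I has rows (10, 3); (3, 9)
w1 = Bv₀ = (10·(-1) + 3·2; 3·(-1) + 9·2) = (-4, 15)
Bw1 = (5, 123)
w1·Bw1 = 1825; w1·w1 = 241; μ ≈ 1825/241 = 7.5726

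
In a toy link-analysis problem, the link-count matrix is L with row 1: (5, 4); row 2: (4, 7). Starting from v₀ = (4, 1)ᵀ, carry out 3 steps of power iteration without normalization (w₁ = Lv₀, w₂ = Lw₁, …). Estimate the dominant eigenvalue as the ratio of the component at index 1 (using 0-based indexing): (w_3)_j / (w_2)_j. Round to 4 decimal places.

w1 = Lv₀ = (5·4 + 4·1; 4·4 + 7·1) = (24, 23)
w2 = Lw1 = (5·24 + 4·23; 4·24 + 7·23) = (212, 257)
w3 = Lw2 = (2088, 2647)
Ratio at component: 2647 / 257 = 10.2996

λ ≈ 10.2996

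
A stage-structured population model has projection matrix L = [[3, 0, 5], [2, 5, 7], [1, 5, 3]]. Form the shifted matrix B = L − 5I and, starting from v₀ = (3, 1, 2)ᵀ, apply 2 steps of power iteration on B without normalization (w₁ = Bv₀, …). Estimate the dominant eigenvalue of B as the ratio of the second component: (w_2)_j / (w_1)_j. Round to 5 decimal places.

B = L − 5I has rows (-2, 0, 5); (2, 0, 7); (1, 5, -2)
w1 = Bv₀ = ((-2)·3 + 0·1 + 5·2; 2·3 + 0·1 + 7·2; 1·3 + 5·1 + (-2)·2) = (4, 20, 4)
w2 = Bw1 = ((-2)·4 + 0·20 + 5·4; 2·4 + 0·20 + 7·4; 1·4 + 5·20 + (-2)·4) = (12, 36, 96)
Ratio: 36/20 = 1.80000

μ ≈ 1.80000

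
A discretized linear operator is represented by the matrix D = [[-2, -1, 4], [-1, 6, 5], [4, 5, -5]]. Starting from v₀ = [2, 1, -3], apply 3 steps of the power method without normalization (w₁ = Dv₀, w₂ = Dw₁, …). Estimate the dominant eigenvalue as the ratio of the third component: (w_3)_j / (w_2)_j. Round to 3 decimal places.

w1 = Dv₀ = (-17, -11, 28)
w2 = Dw1 = (157, 91, -263)
w3 = Dw2 = (-1457, -926, 2398)
Ratio at component: 2398 / -263 = -9.118

λ ≈ -9.118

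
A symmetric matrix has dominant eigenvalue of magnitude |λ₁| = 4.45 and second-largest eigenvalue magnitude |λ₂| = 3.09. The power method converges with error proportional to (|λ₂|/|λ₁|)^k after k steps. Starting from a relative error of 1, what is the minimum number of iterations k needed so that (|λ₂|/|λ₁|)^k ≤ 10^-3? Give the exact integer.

19

|λ₂/λ₁| = 3.09/4.45 = 0.69438
Need k ≥ ln(10^-3) / ln(0.69438) = -6.9078 / -0.3647 ≈ 18.939
Smallest integer k satisfying the bound: 19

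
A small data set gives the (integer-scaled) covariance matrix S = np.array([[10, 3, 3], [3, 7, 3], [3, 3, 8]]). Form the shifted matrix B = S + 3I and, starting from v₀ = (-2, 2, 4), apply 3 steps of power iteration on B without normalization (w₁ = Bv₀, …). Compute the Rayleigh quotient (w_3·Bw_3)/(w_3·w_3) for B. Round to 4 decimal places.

B = S + 3I has rows (13, 3, 3); (3, 10, 3); (3, 3, 11)
w1 = Bv₀ = (-8, 26, 44)
w2 = Bw1 = (106, 368, 538)
w3 = Bw2 = (4096, 5612, 7340)
Bw3 = (92104, 90428, 109864)
w3·Bw3 = 1691141680; w3·w3 = 102147360; μ ≈ 1691141680/102147360 = 16.5559

16.5559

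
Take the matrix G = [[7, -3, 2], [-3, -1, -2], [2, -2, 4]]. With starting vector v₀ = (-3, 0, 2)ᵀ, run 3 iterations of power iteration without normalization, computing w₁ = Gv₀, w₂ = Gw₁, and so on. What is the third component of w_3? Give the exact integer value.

-488

w1 = Gv₀ = (-17, 5, 2)
w2 = Gw1 = (-130, 42, -36)
w3 = Gw2 = (-1108, 420, -488)
The requested component of w3 is -488.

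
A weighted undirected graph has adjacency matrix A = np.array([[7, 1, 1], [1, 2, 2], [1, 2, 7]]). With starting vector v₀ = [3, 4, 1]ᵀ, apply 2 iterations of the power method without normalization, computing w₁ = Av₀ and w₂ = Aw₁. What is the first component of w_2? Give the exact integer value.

213

w1 = Av₀ = (7·3 + 1·4 + 1·1; 1·3 + 2·4 + 2·1; 1·3 + 2·4 + 7·1) = (26, 13, 18)
w2 = Aw1 = (7·26 + 1·13 + 1·18; 1·26 + 2·13 + 2·18; 1·26 + 2·13 + 7·18) = (213, 88, 178)
The requested component of w2 is 213.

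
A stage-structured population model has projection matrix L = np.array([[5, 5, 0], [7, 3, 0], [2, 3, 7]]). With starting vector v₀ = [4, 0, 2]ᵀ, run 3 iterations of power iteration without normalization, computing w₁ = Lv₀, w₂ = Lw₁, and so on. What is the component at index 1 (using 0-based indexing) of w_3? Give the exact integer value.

w1 = Lv₀ = (5·4 + 5·0 + 0·2; 7·4 + 3·0 + 0·2; 2·4 + 3·0 + 7·2) = (20, 28, 22)
w2 = Lw1 = (5·20 + 5·28 + 0·22; 7·20 + 3·28 + 0·22; 2·20 + 3·28 + 7·22) = (240, 224, 278)
w3 = Lw2 = (2320, 2352, 3098)
The requested component of w3 is 2352.

2352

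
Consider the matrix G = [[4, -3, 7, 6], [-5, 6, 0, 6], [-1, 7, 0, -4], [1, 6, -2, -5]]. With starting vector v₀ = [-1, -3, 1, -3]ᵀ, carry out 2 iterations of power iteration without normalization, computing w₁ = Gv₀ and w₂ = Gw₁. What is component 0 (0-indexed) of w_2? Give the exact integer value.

w1 = Gv₀ = (4·(-1) + (-3)·(-3) + 7·1 + 6·(-3); (-5)·(-1) + 6·(-3) + 0·1 + 6·(-3); (-1)·(-1) + 7·(-3) + 0·1 + (-4)·(-3); 1·(-1) + 6·(-3) + (-2)·1 + (-5)·(-3)) = (-6, -31, -8, -6)
w2 = Gw1 = (4·(-6) + (-3)·(-31) + 7·(-8) + 6·(-6); (-5)·(-6) + 6·(-31) + 0·(-8) + 6·(-6); (-1)·(-6) + 7·(-31) + 0·(-8) + (-4)·(-6); 1·(-6) + 6·(-31) + (-2)·(-8) + (-5)·(-6)) = (-23, -192, -187, -146)
The requested component of w2 is -23.

-23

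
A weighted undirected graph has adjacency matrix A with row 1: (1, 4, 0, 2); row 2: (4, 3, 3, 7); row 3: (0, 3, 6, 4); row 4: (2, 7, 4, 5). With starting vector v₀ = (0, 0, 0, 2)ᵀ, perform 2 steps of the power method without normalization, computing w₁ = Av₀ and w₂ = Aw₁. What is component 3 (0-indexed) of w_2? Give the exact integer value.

188

w1 = Av₀ = (1·0 + 4·0 + 0·0 + 2·2; 4·0 + 3·0 + 3·0 + 7·2; 0·0 + 3·0 + 6·0 + 4·2; 2·0 + 7·0 + 4·0 + 5·2) = (4, 14, 8, 10)
w2 = Aw1 = (1·4 + 4·14 + 0·8 + 2·10; 4·4 + 3·14 + 3·8 + 7·10; 0·4 + 3·14 + 6·8 + 4·10; 2·4 + 7·14 + 4·8 + 5·10) = (80, 152, 130, 188)
The requested component of w2 is 188.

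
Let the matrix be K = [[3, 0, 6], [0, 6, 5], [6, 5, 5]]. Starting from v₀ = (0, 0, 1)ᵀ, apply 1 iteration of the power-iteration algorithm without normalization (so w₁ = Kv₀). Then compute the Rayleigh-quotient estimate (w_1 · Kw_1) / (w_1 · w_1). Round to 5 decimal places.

w1 = Kv₀ = (6, 5, 5)
Kw1 = (48, 55, 86)
w1·Kw1 = 6·48 + 5·55 + 5·86 = 993; w1·w1 = 6·6 + 5·5 + 5·5 = 86
λ ≈ 993/86 = 11.54651

11.54651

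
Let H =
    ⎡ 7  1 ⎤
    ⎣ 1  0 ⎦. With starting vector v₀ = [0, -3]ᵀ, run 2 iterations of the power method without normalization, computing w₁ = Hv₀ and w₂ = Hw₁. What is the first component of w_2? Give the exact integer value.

-21

w1 = Hv₀ = (-3, 0)
w2 = Hw1 = (-21, -3)
The requested component of w2 is -21.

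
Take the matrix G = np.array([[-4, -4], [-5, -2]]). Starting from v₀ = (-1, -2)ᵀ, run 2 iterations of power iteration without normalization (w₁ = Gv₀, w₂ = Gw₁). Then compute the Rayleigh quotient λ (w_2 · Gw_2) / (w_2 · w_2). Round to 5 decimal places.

-7.56164

w1 = Gv₀ = ((-4)·(-1) + (-4)·(-2); (-5)·(-1) + (-2)·(-2)) = (12, 9)
w2 = Gw1 = ((-4)·12 + (-4)·9; (-5)·12 + (-2)·9) = (-84, -78)
Gw2 = (648, 576)
w2·Gw2 = (-84)·648 + (-78)·576 = -99360; w2·w2 = (-84)·(-84) + (-78)·(-78) = 13140
λ ≈ -99360/13140 = -7.56164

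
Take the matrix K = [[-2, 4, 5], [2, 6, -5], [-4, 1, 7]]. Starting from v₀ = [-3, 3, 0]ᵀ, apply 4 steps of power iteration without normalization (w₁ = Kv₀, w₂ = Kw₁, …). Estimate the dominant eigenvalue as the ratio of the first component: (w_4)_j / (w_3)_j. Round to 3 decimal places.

1.213

w1 = Kv₀ = (18, 12, 15)
w2 = Kw1 = (87, 33, 45)
w3 = Kw2 = (183, 147, 0)
w4 = Kw3 = (222, 1248, -585)
Ratio at component: 222 / 183 = 1.213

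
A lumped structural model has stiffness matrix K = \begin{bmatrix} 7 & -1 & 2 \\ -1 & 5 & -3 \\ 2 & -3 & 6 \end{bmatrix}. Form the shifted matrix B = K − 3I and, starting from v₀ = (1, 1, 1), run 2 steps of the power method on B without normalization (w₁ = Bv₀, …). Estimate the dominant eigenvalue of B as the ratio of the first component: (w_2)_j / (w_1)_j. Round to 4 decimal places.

5.2000

B = K − 3I has rows (4, -1, 2); (-1, 2, -3); (2, -3, 3)
w1 = Bv₀ = (5, -2, 2)
w2 = Bw1 = (26, -15, 22)
Ratio: 26/5 = 5.2000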